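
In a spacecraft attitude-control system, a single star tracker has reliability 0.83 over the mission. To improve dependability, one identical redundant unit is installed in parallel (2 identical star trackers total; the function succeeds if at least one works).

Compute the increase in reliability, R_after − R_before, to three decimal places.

0.141

R_before = 0.83
R_after = 1 − (1 − 0.83)^2 = 0.971
ΔR = 0.971 − 0.83 = 0.141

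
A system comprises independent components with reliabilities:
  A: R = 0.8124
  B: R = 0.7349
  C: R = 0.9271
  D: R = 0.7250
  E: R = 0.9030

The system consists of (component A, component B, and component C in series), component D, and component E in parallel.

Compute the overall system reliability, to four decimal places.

0.9881

Series (A, B, and C): 0.812400 × 0.734900 × 0.927100 = 0.553509
Parallel ([0.553509], D, and E): 1 − (1 − 0.553509)(1 − 0.725000)(1 − 0.903000) = 0.9881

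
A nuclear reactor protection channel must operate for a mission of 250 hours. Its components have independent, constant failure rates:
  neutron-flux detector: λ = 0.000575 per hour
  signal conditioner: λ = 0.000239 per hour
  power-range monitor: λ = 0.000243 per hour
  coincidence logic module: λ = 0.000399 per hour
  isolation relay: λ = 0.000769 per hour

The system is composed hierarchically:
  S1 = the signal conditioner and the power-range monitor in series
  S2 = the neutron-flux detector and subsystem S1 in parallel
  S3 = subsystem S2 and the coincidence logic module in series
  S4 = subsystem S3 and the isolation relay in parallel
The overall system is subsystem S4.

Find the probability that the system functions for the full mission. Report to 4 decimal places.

0.9810

R(neutron-flux detector) = exp(−0.000575 × 250) = 0.866104
R(signal conditioner) = exp(−0.000239 × 250) = 0.942000
R(power-range monitor) = exp(−0.000243 × 250) = 0.941058
R(coincidence logic module) = exp(−0.000399 × 250) = 0.905064
R(isolation relay) = exp(−0.000769 × 250) = 0.825101
Series (signal conditioner and power-range monitor): 0.942000 × 0.941058 = 0.886477
Parallel (neutron-flux detector and [0.886477]): 1 − (1 − 0.866104)(1 − 0.886477) = 0.984800
Series ([0.984800] and coincidence logic module): 0.984800 × 0.905064 = 0.891307
Parallel ([0.891307] and isolation relay): 1 − (1 − 0.891307)(1 − 0.825101) = 0.9810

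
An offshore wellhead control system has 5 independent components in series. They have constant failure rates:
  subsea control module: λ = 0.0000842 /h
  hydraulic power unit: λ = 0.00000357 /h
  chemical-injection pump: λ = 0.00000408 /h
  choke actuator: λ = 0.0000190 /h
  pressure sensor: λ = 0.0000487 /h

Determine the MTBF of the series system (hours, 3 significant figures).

Series of exponential components: λ_sys = Σ λ_i
λ_sys = 0.0000842 + 0.00000357 + 0.00000408 + 0.0000190 + 0.0000487 = 1.5955e-04 /h
MTBF = 1 / λ_sys = 6270 h

6270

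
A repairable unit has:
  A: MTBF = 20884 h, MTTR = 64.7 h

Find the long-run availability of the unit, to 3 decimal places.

A(A) = MTBF/(MTBF+MTTR) = 20884/(20884+64.7) = 0.997

0.997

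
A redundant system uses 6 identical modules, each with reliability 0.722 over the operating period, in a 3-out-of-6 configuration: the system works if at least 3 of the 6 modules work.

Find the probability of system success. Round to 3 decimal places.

0.946

R = Σ_{i=3}^{6} C(6,i) p^i (1−p)^{6−i} with p = 0.722
C(6,3)·0.722^3·0.278^3 = 0.16172
C(6,4)·0.722^4·0.278^2 = 0.31501
C(6,5)·0.722^5·0.278^1 = 0.32725
C(6,6)·0.722^6·0.278^0 = 0.14165
Sum = 0.946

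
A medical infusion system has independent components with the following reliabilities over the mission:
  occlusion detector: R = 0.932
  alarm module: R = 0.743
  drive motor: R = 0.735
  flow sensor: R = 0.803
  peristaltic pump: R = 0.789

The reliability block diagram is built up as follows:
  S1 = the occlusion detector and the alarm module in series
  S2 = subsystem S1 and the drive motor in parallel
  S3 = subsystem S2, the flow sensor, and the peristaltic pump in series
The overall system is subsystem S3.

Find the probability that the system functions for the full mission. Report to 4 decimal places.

0.5819

Series (occlusion detector and alarm module): 0.932000 × 0.743000 = 0.692476
Parallel ([0.692476] and drive motor): 1 − (1 − 0.692476)(1 − 0.735000) = 0.918506
Series ([0.918506], flow sensor, and peristaltic pump): 0.918506 × 0.803000 × 0.789000 = 0.5819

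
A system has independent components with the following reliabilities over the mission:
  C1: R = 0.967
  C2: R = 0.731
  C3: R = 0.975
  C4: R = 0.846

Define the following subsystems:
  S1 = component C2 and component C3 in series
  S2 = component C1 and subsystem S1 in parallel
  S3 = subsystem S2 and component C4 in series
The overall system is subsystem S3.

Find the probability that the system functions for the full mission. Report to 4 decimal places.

Series (C2 and C3): 0.731000 × 0.975000 = 0.712725
Parallel (C1 and [0.712725]): 1 − (1 − 0.967000)(1 − 0.712725) = 0.990520
Series ([0.990520] and C4): 0.990520 × 0.846000 = 0.8380

0.8380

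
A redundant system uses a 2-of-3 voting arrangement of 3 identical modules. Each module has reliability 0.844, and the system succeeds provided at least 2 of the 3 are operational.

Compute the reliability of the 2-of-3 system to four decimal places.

R = Σ_{i=2}^{3} C(3,i) p^i (1−p)^{3−i} with p = 0.844
C(3,2)·0.844^2·0.156^1 = 0.333373
C(3,3)·0.844^3·0.156^0 = 0.601212
Sum = 0.9346

0.9346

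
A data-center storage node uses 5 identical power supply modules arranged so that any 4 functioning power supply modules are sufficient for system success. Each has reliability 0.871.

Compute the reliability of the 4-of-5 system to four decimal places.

R = Σ_{i=4}^{5} C(5,i) p^i (1−p)^{5−i} with p = 0.871
C(5,4)·0.871^4·0.129^1 = 0.371221
C(5,5)·0.871^5·0.129^0 = 0.501292
Sum = 0.8725

0.8725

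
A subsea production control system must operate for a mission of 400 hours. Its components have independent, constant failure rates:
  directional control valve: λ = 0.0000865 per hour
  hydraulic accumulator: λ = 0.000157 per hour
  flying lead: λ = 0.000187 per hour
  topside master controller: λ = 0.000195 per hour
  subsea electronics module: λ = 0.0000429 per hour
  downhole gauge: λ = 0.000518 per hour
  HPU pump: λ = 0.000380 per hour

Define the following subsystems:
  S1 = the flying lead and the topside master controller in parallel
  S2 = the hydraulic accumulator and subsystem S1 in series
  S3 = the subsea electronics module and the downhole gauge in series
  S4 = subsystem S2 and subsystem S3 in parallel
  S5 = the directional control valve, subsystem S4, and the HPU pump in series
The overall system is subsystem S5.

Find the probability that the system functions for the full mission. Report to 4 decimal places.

0.8188

R(directional control valve) = exp(−0.0000865 × 400) = 0.965992
R(hydraulic accumulator) = exp(−0.000157 × 400) = 0.939131
R(flying lead) = exp(−0.000187 × 400) = 0.927929
R(topside master controller) = exp(−0.000195 × 400) = 0.924964
R(subsea electronics module) = exp(−0.0000429 × 400) = 0.982986
R(downhole gauge) = exp(−0.000518 × 400) = 0.812857
R(HPU pump) = exp(−0.000380 × 400) = 0.858988
Parallel (flying lead and topside master controller): 1 − (1 − 0.927929)(1 − 0.924964) = 0.994592
Series (hydraulic accumulator and [0.994592]): 0.939131 × 0.994592 = 0.934052
Series (subsea electronics module and downhole gauge): 0.982986 × 0.812857 = 0.799027
Parallel ([0.934052] and [0.799027]): 1 − (1 − 0.934052)(1 − 0.799027) = 0.986746
Series (directional control valve, [0.986746], and HPU pump): 0.965992 × 0.986746 × 0.858988 = 0.8188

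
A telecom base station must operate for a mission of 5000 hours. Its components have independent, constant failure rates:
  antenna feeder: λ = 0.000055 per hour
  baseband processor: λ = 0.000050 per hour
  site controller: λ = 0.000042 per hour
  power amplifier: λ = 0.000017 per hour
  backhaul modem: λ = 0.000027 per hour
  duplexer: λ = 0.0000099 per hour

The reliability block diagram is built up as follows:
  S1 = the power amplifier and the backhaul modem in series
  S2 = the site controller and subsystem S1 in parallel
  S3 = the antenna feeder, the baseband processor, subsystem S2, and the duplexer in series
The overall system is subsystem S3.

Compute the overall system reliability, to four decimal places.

R(antenna feeder) = exp(−0.000055 × 5000) = 0.759572
R(baseband processor) = exp(−0.000050 × 5000) = 0.778801
R(site controller) = exp(−0.000042 × 5000) = 0.810584
R(power amplifier) = exp(−0.000017 × 5000) = 0.918512
R(backhaul modem) = exp(−0.000027 × 5000) = 0.873716
R(duplexer) = exp(−0.0000099 × 5000) = 0.951705
Series (power amplifier and backhaul modem): 0.918512 × 0.873716 = 0.802519
Parallel (site controller and [0.802519]): 1 − (1 − 0.810584)(1 − 0.802519) = 0.962594
Series (antenna feeder, baseband processor, [0.962594], and duplexer): 0.759572 × 0.778801 × 0.962594 × 0.951705 = 0.5419

0.5419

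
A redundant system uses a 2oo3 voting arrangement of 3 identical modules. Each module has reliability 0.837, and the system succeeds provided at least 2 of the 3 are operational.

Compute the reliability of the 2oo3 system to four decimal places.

0.9290

R = Σ_{i=2}^{3} C(3,i) p^i (1−p)^{3−i} with p = 0.837
C(3,2)·0.837^2·0.163^1 = 0.342578
C(3,3)·0.837^3·0.163^0 = 0.586376
Sum = 0.9290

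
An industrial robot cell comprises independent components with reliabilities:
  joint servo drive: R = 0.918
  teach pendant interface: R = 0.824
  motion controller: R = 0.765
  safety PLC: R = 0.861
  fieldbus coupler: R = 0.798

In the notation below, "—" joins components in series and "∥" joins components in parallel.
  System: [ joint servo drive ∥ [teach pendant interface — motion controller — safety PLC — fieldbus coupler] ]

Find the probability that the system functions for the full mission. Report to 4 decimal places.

0.9535

Series (teach pendant interface, motion controller, safety PLC, and fieldbus coupler): 0.824000 × 0.765000 × 0.861000 × 0.798000 = 0.433106
Parallel (joint servo drive and [0.433106]): 1 − (1 − 0.918000)(1 − 0.433106) = 0.9535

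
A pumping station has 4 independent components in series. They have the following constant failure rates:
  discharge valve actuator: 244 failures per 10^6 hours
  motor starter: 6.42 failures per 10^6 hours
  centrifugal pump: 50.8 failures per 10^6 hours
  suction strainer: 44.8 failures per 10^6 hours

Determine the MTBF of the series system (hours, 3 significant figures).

2890

Series of exponential components: λ_sys = Σ λ_i
λ_sys = 0.000244 + 0.00000642 + 0.0000508 + 0.0000448 = 3.4602e-04 /h
MTBF = 1 / λ_sys = 2890 h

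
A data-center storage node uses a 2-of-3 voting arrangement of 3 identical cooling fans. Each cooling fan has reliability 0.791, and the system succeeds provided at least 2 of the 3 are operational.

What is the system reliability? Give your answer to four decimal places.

R = Σ_{i=2}^{3} C(3,i) p^i (1−p)^{3−i} with p = 0.791
C(3,2)·0.791^2·0.209^1 = 0.392302
C(3,3)·0.791^3·0.209^0 = 0.494914
Sum = 0.8872

0.8872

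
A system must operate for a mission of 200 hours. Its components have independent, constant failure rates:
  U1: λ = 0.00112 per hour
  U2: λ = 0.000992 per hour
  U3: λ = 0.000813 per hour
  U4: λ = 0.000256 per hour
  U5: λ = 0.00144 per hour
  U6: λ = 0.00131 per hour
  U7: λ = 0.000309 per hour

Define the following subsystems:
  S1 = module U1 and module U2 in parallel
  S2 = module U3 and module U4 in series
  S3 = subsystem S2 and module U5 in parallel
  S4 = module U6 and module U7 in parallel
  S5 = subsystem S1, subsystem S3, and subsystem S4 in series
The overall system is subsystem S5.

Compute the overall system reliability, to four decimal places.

R(U1) = exp(−0.00112 × 200) = 0.799315
R(U2) = exp(−0.000992 × 200) = 0.820042
R(U3) = exp(−0.000813 × 200) = 0.849931
R(U4) = exp(−0.000256 × 200) = 0.950089
R(U5) = exp(−0.00144 × 200) = 0.749762
R(U6) = exp(−0.00131 × 200) = 0.769511
R(U7) = exp(−0.000309 × 200) = 0.940071
Parallel (U1 and U2): 1 − (1 − 0.799315)(1 − 0.820042) = 0.963885
Series (U3 and U4): 0.849931 × 0.950089 = 0.807510
Parallel ([0.807510] and U5): 1 − (1 − 0.807510)(1 − 0.749762) = 0.951832
Parallel (U6 and U7): 1 − (1 − 0.769511)(1 − 0.940071) = 0.986187
Series ([0.963885], [0.951832], and [0.986187]): 0.963885 × 0.951832 × 0.986187 = 0.9048

0.9048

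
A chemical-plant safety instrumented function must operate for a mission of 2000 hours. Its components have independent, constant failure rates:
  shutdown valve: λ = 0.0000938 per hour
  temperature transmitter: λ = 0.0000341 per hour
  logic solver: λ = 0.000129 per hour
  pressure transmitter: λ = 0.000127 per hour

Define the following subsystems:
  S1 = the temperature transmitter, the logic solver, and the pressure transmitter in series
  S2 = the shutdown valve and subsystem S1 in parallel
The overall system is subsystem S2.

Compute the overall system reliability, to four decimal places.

0.9247

R(shutdown valve) = exp(−0.0000938 × 2000) = 0.828946
R(temperature transmitter) = exp(−0.0000341 × 2000) = 0.934074
R(logic solver) = exp(−0.000129 × 2000) = 0.772595
R(pressure transmitter) = exp(−0.000127 × 2000) = 0.775692
Series (temperature transmitter, logic solver, and pressure transmitter): 0.934074 × 0.772595 × 0.775692 = 0.559787
Parallel (shutdown valve and [0.559787]): 1 − (1 − 0.828946)(1 − 0.559787) = 0.9247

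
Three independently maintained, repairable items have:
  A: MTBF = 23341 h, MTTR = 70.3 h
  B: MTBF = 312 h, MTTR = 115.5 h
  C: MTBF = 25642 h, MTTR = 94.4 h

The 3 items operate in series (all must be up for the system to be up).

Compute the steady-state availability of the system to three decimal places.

A(A) = MTBF/(MTBF+MTTR) = 23341/(23341+70.3) = 0.996997
A(B) = MTBF/(MTBF+MTTR) = 312/(312+115.5) = 0.729825
A(C) = MTBF/(MTBF+MTTR) = 25642/(25642+94.4) = 0.996332
Series availability: 0.996997 × 0.729825 × 0.996332 = 0.725

0.725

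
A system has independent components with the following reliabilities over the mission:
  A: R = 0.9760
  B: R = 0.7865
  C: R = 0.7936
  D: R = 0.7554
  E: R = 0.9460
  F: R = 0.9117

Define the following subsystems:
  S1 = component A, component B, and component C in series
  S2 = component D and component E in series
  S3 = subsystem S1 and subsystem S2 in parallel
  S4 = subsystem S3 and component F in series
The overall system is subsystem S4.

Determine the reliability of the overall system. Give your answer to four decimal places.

0.8100

Series (A, B, and C): 0.976000 × 0.786500 × 0.793600 = 0.609186
Series (D and E): 0.755400 × 0.946000 = 0.714608
Parallel ([0.609186] and [0.714608]): 1 − (1 − 0.609186)(1 − 0.714608) = 0.888465
Series ([0.888465] and F): 0.888465 × 0.911700 = 0.8100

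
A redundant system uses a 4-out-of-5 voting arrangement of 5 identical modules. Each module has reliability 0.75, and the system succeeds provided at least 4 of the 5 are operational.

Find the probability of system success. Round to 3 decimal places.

R = Σ_{i=4}^{5} C(5,i) p^i (1−p)^{5−i} with p = 0.75
C(5,4)·0.75^4·0.25^1 = 0.39551
C(5,5)·0.75^5·0.25^0 = 0.23730
Sum = 0.633

0.633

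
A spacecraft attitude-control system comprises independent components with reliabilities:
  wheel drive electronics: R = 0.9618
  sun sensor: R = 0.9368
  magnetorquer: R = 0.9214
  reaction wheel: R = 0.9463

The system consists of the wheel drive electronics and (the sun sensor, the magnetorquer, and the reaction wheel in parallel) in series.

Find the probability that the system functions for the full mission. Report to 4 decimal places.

0.9615

Parallel (sun sensor, magnetorquer, and reaction wheel): 1 − (1 − 0.936800)(1 − 0.921400)(1 − 0.946300) = 0.999733
Series (wheel drive electronics and [0.999733]): 0.961800 × 0.999733 = 0.9615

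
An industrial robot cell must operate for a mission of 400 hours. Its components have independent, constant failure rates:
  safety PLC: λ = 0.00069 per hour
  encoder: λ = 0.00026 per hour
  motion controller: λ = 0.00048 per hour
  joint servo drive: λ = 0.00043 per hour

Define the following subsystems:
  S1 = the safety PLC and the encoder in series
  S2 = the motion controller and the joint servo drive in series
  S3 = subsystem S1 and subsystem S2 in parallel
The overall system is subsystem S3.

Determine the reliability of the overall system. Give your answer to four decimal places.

0.9035

R(safety PLC) = exp(−0.00069 × 400) = 0.758813
R(encoder) = exp(−0.00026 × 400) = 0.901225
R(motion controller) = exp(−0.00048 × 400) = 0.825307
R(joint servo drive) = exp(−0.00043 × 400) = 0.841979
Series (safety PLC and encoder): 0.758813 × 0.901225 = 0.683861
Series (motion controller and joint servo drive): 0.825307 × 0.841979 = 0.694891
Parallel ([0.683861] and [0.694891]): 1 − (1 − 0.683861)(1 − 0.694891) = 0.9035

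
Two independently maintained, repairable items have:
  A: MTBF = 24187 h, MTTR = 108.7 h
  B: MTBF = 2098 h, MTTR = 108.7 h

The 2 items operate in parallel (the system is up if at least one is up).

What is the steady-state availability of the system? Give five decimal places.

A(A) = MTBF/(MTBF+MTTR) = 24187/(24187+108.7) = 0.995526
A(B) = MTBF/(MTBF+MTTR) = 2098/(2098+108.7) = 0.950741
Parallel availability: 1 − (1 − 0.995526)(1 − 0.950741) = 0.99978

0.99978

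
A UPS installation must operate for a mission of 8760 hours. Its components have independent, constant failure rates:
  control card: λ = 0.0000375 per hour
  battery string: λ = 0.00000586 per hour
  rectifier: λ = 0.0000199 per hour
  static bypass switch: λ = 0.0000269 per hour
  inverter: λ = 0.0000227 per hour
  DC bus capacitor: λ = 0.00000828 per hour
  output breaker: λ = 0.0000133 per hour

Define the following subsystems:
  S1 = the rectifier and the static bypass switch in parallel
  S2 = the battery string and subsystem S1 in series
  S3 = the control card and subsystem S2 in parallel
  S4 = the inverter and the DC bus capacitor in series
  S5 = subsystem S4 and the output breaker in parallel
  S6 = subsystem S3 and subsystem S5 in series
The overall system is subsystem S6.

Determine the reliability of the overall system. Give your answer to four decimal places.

0.9515

R(control card) = exp(−0.0000375 × 8760) = 0.720003
R(battery string) = exp(−0.00000586 × 8760) = 0.949962
R(rectifier) = exp(−0.0000199 × 8760) = 0.840025
R(static bypass switch) = exp(−0.0000269 × 8760) = 0.790062
R(inverter) = exp(−0.0000227 × 8760) = 0.819671
R(DC bus capacitor) = exp(−0.00000828 × 8760) = 0.930035
R(output breaker) = exp(−0.0000133 × 8760) = 0.890023
Parallel (rectifier and static bypass switch): 1 − (1 − 0.840025)(1 − 0.790062) = 0.966415
Series (battery string and [0.966415]): 0.949962 × 0.966415 = 0.918058
Parallel (control card and [0.918058]): 1 − (1 − 0.720003)(1 − 0.918058) = 0.977056
Series (inverter and DC bus capacitor): 0.819671 × 0.930035 = 0.762323
Parallel ([0.762323] and output breaker): 1 − (1 − 0.762323)(1 − 0.890023) = 0.973861
Series ([0.977056] and [0.973861]): 0.977056 × 0.973861 = 0.9515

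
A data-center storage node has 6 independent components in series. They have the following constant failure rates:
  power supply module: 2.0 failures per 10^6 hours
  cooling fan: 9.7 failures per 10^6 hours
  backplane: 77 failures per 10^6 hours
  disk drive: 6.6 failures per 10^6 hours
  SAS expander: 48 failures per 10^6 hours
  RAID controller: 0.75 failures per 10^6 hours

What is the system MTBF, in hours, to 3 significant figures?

6940

Series of exponential components: λ_sys = Σ λ_i
λ_sys = 0.0000020 + 0.0000097 + 0.000077 + 0.0000066 + 0.000048 + 0.00000075 = 1.4405e-04 /h
MTBF = 1 / λ_sys = 6940 h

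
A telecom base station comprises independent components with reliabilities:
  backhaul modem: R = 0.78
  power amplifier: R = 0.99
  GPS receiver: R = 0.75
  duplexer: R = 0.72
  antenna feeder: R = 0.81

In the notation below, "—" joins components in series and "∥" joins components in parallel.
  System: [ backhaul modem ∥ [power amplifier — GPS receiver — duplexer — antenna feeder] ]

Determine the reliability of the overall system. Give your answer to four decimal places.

0.8753

Series (power amplifier, GPS receiver, duplexer, and antenna feeder): 0.990000 × 0.750000 × 0.720000 × 0.810000 = 0.433026
Parallel (backhaul modem and [0.433026]): 1 − (1 − 0.780000)(1 − 0.433026) = 0.8753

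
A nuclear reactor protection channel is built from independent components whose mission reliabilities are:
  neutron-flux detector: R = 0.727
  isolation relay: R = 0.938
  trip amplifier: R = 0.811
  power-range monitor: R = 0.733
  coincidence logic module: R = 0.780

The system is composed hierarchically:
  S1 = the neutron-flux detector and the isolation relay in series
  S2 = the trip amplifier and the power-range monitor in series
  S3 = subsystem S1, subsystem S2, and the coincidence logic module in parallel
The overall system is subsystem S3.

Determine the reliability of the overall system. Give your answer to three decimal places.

Series (neutron-flux detector and isolation relay): 0.72700 × 0.93800 = 0.68193
Series (trip amplifier and power-range monitor): 0.81100 × 0.73300 = 0.59446
Parallel ([0.68193], [0.59446], and coincidence logic module): 1 − (1 − 0.68193)(1 − 0.59446)(1 − 0.78000) = 0.972

0.972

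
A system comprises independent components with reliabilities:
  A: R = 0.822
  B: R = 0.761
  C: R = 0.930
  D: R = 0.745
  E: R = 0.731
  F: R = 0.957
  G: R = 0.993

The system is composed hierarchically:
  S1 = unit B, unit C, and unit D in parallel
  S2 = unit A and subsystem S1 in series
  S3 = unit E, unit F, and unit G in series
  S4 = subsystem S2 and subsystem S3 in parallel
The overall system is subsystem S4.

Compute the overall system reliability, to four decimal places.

0.9446

Parallel (B, C, and D): 1 − (1 − 0.761000)(1 − 0.930000)(1 − 0.745000) = 0.995734
Series (A and [0.995734]): 0.822000 × 0.995734 = 0.818493
Series (E, F, and G): 0.731000 × 0.957000 × 0.993000 = 0.694670
Parallel ([0.818493] and [0.694670]): 1 − (1 − 0.818493)(1 − 0.694670) = 0.9446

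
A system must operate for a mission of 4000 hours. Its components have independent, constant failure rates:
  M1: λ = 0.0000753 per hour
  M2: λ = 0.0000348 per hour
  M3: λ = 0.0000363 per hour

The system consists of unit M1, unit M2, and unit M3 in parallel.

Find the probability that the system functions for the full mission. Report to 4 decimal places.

R(M1) = exp(−0.0000753 × 4000) = 0.739930
R(M2) = exp(−0.0000348 × 4000) = 0.870054
R(M3) = exp(−0.0000363 × 4000) = 0.864849
Parallel (M1, M2, and M3): 1 − (1 − 0.739930)(1 − 0.870054)(1 − 0.864849) = 0.9954

0.9954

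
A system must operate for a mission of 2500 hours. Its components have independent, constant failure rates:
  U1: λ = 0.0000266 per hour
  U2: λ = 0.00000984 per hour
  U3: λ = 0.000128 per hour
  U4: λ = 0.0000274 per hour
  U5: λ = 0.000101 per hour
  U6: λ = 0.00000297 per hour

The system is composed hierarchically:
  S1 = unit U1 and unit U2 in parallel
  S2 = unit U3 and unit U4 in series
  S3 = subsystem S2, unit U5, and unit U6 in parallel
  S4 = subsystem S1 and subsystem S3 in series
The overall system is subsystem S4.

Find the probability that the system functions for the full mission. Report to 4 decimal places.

R(U1) = exp(−0.0000266 × 2500) = 0.935663
R(U2) = exp(−0.00000984 × 2500) = 0.975700
R(U3) = exp(−0.000128 × 2500) = 0.726149
R(U4) = exp(−0.0000274 × 2500) = 0.933793
R(U5) = exp(−0.000101 × 2500) = 0.776856
R(U6) = exp(−0.00000297 × 2500) = 0.992602
Parallel (U1 and U2): 1 − (1 − 0.935663)(1 − 0.975700) = 0.998437
Series (U3 and U4): 0.726149 × 0.933793 = 0.678073
Parallel ([0.678073], U5, and U6): 1 − (1 − 0.678073)(1 − 0.776856)(1 − 0.992602) = 0.999469
Series ([0.998437] and [0.999469]): 0.998437 × 0.999469 = 0.9979

0.9979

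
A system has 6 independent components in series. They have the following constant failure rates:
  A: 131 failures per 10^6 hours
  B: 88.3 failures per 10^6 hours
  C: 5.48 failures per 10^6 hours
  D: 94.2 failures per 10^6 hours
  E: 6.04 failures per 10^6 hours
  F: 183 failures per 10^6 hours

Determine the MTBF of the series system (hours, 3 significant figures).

Series of exponential components: λ_sys = Σ λ_i
λ_sys = 0.000131 + 0.0000883 + 0.00000548 + 0.0000942 + 0.00000604 + 0.000183 = 5.0802e-04 /h
MTBF = 1 / λ_sys = 1970 h

1970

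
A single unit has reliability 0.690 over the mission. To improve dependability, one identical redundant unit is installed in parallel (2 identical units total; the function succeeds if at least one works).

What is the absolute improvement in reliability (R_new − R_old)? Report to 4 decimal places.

R_before = 0.690
R_after = 1 − (1 − 0.690)^2 = 0.9039
ΔR = 0.9039 − 0.690 = 0.2139

0.2139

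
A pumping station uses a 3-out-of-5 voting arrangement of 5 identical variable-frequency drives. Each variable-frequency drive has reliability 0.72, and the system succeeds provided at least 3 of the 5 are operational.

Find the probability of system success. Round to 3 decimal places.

R = Σ_{i=3}^{5} C(5,i) p^i (1−p)^{5−i} with p = 0.72
C(5,3)·0.72^3·0.28^2 = 0.29263
C(5,4)·0.72^4·0.28^1 = 0.37623
C(5,5)·0.72^5·0.28^0 = 0.19349
Sum = 0.862

0.862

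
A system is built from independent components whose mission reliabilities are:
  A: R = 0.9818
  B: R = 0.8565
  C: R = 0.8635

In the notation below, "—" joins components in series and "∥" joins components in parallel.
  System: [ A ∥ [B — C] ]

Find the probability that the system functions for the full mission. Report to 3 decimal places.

Series (B and C): 0.85650 × 0.86350 = 0.73959
Parallel (A and [0.73959]): 1 − (1 − 0.98180)(1 − 0.73959) = 0.995

0.995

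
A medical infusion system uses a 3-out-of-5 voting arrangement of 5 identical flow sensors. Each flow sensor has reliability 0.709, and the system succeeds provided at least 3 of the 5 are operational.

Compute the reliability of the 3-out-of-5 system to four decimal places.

R = Σ_{i=3}^{5} C(5,i) p^i (1−p)^{5−i} with p = 0.709
C(5,3)·0.709^3·0.291^2 = 0.301804
C(5,4)·0.709^4·0.291^1 = 0.367661
C(5,5)·0.709^5·0.291^0 = 0.179156
Sum = 0.8486

0.8486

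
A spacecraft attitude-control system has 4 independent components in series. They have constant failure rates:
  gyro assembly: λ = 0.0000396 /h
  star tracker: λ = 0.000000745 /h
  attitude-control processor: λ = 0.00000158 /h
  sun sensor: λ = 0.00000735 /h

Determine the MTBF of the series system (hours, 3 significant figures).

Series of exponential components: λ_sys = Σ λ_i
λ_sys = 0.0000396 + 0.000000745 + 0.00000158 + 0.00000735 = 4.9275e-05 /h
MTBF = 1 / λ_sys = 20300 h

20300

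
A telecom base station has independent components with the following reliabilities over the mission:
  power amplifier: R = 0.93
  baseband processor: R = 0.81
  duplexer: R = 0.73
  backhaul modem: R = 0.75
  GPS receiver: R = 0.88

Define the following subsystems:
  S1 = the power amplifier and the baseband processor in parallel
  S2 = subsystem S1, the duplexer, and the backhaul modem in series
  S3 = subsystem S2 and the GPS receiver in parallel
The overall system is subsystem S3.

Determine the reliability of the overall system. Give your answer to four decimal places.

Parallel (power amplifier and baseband processor): 1 − (1 − 0.930000)(1 − 0.810000) = 0.986700
Series ([0.986700], duplexer, and backhaul modem): 0.986700 × 0.730000 × 0.750000 = 0.540218
Parallel ([0.540218] and GPS receiver): 1 − (1 − 0.540218)(1 − 0.880000) = 0.9448

0.9448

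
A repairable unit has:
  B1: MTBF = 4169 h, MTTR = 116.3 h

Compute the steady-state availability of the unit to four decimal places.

A(B1) = MTBF/(MTBF+MTTR) = 4169/(4169+116.3) = 0.9729

0.9729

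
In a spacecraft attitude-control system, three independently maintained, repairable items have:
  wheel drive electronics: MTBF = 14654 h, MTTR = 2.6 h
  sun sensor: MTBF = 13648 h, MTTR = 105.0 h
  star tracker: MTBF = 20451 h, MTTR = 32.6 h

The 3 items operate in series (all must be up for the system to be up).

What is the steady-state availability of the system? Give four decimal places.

A(wheel drive electronics) = MTBF/(MTBF+MTTR) = 14654/(14654+2.6) = 0.999823
A(sun sensor) = MTBF/(MTBF+MTTR) = 13648/(13648+105.0) = 0.992365
A(star tracker) = MTBF/(MTBF+MTTR) = 20451/(20451+32.6) = 0.998408
Series availability: 0.999823 × 0.992365 × 0.998408 = 0.9906

0.9906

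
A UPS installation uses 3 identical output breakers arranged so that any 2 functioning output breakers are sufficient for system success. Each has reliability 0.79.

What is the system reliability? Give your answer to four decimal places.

R = Σ_{i=2}^{3} C(3,i) p^i (1−p)^{3−i} with p = 0.79
C(3,2)·0.79^2·0.21^1 = 0.393183
C(3,3)·0.79^3·0.21^0 = 0.493039
Sum = 0.8862

0.8862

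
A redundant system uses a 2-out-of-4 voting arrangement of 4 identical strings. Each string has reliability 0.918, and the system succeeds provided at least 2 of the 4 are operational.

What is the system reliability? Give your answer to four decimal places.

R = Σ_{i=2}^{4} C(4,i) p^i (1−p)^{4−i} with p = 0.918
C(4,2)·0.918^2·0.082^2 = 0.033999
C(4,3)·0.918^3·0.082^1 = 0.253748
C(4,4)·0.918^4·0.082^0 = 0.710184
Sum = 0.9979

0.9979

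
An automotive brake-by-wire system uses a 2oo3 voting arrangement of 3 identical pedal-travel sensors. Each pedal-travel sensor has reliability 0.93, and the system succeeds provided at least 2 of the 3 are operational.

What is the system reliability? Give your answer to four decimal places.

0.9860

R = Σ_{i=2}^{3} C(3,i) p^i (1−p)^{3−i} with p = 0.93
C(3,2)·0.93^2·0.07^1 = 0.181629
C(3,3)·0.93^3·0.07^0 = 0.804357
Sum = 0.9860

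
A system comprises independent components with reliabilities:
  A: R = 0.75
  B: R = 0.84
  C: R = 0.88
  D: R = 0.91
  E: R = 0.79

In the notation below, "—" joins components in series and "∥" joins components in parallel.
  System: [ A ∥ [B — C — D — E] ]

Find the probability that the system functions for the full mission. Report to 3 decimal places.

0.883

Series (B, C, D, and E): 0.84000 × 0.88000 × 0.91000 × 0.79000 = 0.53141
Parallel (A and [0.53141]): 1 − (1 − 0.75000)(1 − 0.53141) = 0.883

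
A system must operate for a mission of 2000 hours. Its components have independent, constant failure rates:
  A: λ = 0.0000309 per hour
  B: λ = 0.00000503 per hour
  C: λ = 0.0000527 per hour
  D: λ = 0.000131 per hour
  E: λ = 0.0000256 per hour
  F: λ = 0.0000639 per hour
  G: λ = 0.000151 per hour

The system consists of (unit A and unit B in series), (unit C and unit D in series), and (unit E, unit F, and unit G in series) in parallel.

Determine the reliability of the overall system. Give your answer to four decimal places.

0.9919

R(A) = exp(−0.0000309 × 2000) = 0.940071
R(B) = exp(−0.00000503 × 2000) = 0.989990
R(C) = exp(−0.0000527 × 2000) = 0.899964
R(D) = exp(−0.000131 × 2000) = 0.769511
R(E) = exp(−0.0000256 × 2000) = 0.950089
R(F) = exp(−0.0000639 × 2000) = 0.880029
R(G) = exp(−0.000151 × 2000) = 0.739338
Series (A and B): 0.940071 × 0.989990 = 0.930661
Series (C and D): 0.899964 × 0.769511 = 0.692532
Series (E, F, and G): 0.950089 × 0.880029 × 0.739338 = 0.618165
Parallel ([0.930661], [0.692532], and [0.618165]): 1 − (1 − 0.930661)(1 − 0.692532)(1 − 0.618165) = 0.9919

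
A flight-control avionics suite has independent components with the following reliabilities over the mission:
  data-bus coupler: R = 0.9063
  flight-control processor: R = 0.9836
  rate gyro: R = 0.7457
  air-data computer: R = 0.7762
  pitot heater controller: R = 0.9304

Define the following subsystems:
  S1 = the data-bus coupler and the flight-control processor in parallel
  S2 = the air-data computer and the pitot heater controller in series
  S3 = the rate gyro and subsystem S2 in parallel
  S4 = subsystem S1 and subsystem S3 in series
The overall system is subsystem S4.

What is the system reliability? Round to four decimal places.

0.9279

Parallel (data-bus coupler and flight-control processor): 1 − (1 − 0.906300)(1 − 0.983600) = 0.998463
Series (air-data computer and pitot heater controller): 0.776200 × 0.930400 = 0.722176
Parallel (rate gyro and [0.722176]): 1 − (1 − 0.745700)(1 − 0.722176) = 0.929349
Series ([0.998463] and [0.929349]): 0.998463 × 0.929349 = 0.9279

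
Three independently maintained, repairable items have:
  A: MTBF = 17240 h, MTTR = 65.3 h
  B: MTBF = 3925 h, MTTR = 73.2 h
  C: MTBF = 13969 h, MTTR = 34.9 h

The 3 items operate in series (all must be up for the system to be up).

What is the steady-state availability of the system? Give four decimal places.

0.9756

A(A) = MTBF/(MTBF+MTTR) = 17240/(17240+65.3) = 0.996227
A(B) = MTBF/(MTBF+MTTR) = 3925/(3925+73.2) = 0.981692
A(C) = MTBF/(MTBF+MTTR) = 13969/(13969+34.9) = 0.997508
Series availability: 0.996227 × 0.981692 × 0.997508 = 0.9756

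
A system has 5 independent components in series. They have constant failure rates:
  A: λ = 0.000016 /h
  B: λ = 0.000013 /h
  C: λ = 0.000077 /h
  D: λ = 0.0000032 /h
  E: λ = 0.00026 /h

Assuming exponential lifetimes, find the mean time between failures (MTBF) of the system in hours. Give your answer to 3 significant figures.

Series of exponential components: λ_sys = Σ λ_i
λ_sys = 0.000016 + 0.000013 + 0.000077 + 0.0000032 + 0.00026 = 3.6920e-04 /h
MTBF = 1 / λ_sys = 2710 h

2710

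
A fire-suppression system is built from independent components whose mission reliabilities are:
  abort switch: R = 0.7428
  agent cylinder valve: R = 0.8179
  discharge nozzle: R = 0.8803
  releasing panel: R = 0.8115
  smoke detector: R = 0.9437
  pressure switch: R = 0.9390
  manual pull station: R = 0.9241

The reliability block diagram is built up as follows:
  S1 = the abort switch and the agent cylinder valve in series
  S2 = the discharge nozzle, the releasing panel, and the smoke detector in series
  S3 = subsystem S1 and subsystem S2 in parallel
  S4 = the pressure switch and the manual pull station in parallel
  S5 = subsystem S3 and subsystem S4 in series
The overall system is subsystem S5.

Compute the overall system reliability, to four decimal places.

0.8681

Series (abort switch and agent cylinder valve): 0.742800 × 0.817900 = 0.607536
Series (discharge nozzle, releasing panel, and smoke detector): 0.880300 × 0.811500 × 0.943700 = 0.674145
Parallel ([0.607536] and [0.674145]): 1 − (1 − 0.607536)(1 − 0.674145) = 0.872114
Parallel (pressure switch and manual pull station): 1 − (1 − 0.939000)(1 − 0.924100) = 0.995370
Series ([0.872114] and [0.995370]): 0.872114 × 0.995370 = 0.8681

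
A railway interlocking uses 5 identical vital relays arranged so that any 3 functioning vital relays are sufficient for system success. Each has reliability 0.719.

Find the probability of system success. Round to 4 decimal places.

R = Σ_{i=3}^{5} C(5,i) p^i (1−p)^{5−i} with p = 0.719
C(5,3)·0.719^3·0.281^2 = 0.293494
C(5,4)·0.719^4·0.281^1 = 0.375484
C(5,5)·0.719^5·0.281^0 = 0.192152
Sum = 0.8611

0.8611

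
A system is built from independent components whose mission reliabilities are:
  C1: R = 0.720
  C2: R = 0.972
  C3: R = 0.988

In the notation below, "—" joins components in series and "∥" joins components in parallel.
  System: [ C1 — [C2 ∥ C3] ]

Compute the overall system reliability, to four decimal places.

0.7198

Parallel (C2 and C3): 1 − (1 − 0.972000)(1 − 0.988000) = 0.999664
Series (C1 and [0.999664]): 0.720000 × 0.999664 = 0.7198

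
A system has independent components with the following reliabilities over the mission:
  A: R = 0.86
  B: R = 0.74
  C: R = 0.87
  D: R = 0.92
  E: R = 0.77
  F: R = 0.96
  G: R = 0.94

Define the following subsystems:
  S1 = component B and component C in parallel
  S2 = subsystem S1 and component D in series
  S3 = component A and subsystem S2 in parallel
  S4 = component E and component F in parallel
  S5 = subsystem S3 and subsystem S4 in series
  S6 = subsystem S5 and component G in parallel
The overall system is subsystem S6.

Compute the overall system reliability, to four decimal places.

Parallel (B and C): 1 − (1 − 0.740000)(1 − 0.870000) = 0.966200
Series ([0.966200] and D): 0.966200 × 0.920000 = 0.888904
Parallel (A and [0.888904]): 1 − (1 − 0.860000)(1 − 0.888904) = 0.984447
Parallel (E and F): 1 − (1 − 0.770000)(1 − 0.960000) = 0.990800
Series ([0.984447] and [0.990800]): 0.984447 × 0.990800 = 0.975390
Parallel ([0.975390] and G): 1 − (1 − 0.975390)(1 − 0.940000) = 0.9985

0.9985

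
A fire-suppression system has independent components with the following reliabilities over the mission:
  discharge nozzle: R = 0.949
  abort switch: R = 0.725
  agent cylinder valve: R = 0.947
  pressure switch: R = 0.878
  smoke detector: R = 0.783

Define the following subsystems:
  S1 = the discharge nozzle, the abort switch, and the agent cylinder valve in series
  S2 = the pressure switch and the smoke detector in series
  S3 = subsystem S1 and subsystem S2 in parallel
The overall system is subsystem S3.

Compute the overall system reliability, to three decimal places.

0.891

Series (discharge nozzle, abort switch, and agent cylinder valve): 0.94900 × 0.72500 × 0.94700 = 0.65156
Series (pressure switch and smoke detector): 0.87800 × 0.78300 = 0.68747
Parallel ([0.65156] and [0.68747]): 1 − (1 − 0.65156)(1 − 0.68747) = 0.891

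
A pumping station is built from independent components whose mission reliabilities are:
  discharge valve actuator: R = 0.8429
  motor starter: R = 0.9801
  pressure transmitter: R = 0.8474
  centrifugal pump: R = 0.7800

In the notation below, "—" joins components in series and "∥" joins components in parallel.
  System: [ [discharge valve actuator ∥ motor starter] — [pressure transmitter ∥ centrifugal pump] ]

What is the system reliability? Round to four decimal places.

0.9634

Parallel (discharge valve actuator and motor starter): 1 − (1 − 0.842900)(1 − 0.980100) = 0.996874
Parallel (pressure transmitter and centrifugal pump): 1 − (1 − 0.847400)(1 − 0.780000) = 0.966428
Series ([0.996874] and [0.966428]): 0.996874 × 0.966428 = 0.9634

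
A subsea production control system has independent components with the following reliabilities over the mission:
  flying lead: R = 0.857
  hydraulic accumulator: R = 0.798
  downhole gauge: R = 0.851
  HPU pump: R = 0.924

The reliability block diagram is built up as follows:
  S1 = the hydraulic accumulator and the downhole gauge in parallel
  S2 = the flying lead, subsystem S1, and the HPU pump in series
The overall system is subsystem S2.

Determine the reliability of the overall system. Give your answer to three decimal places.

0.768

Parallel (hydraulic accumulator and downhole gauge): 1 − (1 − 0.79800)(1 − 0.85100) = 0.96990
Series (flying lead, [0.96990], and HPU pump): 0.85700 × 0.96990 × 0.92400 = 0.768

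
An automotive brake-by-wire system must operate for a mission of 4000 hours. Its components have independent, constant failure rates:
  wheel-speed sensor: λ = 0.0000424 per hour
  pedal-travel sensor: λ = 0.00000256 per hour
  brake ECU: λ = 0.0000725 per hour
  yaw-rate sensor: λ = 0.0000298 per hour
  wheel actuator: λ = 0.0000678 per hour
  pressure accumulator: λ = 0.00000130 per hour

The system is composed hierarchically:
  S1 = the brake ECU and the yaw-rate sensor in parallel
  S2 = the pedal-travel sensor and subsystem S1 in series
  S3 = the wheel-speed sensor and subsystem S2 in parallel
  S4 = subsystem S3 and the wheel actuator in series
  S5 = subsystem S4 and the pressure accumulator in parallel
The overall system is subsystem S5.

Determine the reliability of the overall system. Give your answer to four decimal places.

0.9987

R(wheel-speed sensor) = exp(−0.0000424 × 4000) = 0.844002
R(pedal-travel sensor) = exp(−0.00000256 × 4000) = 0.989812
R(brake ECU) = exp(−0.0000725 × 4000) = 0.748264
R(yaw-rate sensor) = exp(−0.0000298 × 4000) = 0.887630
R(wheel actuator) = exp(−0.0000678 × 4000) = 0.762464
R(pressure accumulator) = exp(−0.00000130 × 4000) = 0.994813
Parallel (brake ECU and yaw-rate sensor): 1 − (1 − 0.748264)(1 − 0.887630) = 0.971712
Series (pedal-travel sensor and [0.971712]): 0.989812 × 0.971712 = 0.961812
Parallel (wheel-speed sensor and [0.961812]): 1 − (1 − 0.844002)(1 − 0.961812) = 0.994043
Series ([0.994043] and wheel actuator): 0.994043 × 0.762464 = 0.757922
Parallel ([0.757922] and pressure accumulator): 1 − (1 − 0.757922)(1 − 0.994813) = 0.9987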